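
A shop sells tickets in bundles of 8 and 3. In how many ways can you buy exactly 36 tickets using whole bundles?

Need nonnegative integers with 8j + 3k = 36.
gcd(8, 3) = 1, and 8·(-1) + 3·(3) = 1.
So (j₀, k₀) = (-36, 108); general j = -36 + 3t, k = 108 - 8t.
j ≥ 0 ⇒ t ≥ 12; k ≥ 0 ⇒ t ≤ 13. That's 2 values of t.

2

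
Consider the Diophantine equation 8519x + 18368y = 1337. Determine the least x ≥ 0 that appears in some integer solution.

gcd(18368, 8519) = 7  (18368 = 2*8519 + 1330, 8519 = 6*1330 + 539, 1330 = 2*539 + 252, 539 = 2*252 + 35, 252 = 7*35 + 7, 35 = 5*7).
7 divides 1337, so solutions exist.
Back-substituting, 8519*(-511) + 18368*(237) = 7.
Scale by 1337/7 = 191: (x₀, y₀) = (-97601, 45267).
General solution: x = -97601 + 2624t, y = 45267 - 1217t for integer t.
x ≥ 0: smallest is -97601 mod 2624 = 2111 (at t = 38), with y = -979.

2111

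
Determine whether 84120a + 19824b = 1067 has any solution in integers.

gcd(84120, 19824) = 24  (84120 = 4·19824 + 4824, 19824 = 4·4824 + 528, 4824 = 9·528 + 72, 528 = 7·72 + 24, 72 = 3·24).
24 does not divide 1067 (remainder 11), so no integer solutions.

no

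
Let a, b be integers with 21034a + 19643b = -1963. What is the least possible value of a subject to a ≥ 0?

860

gcd(21034, 19643) = 13  (21034 = 1*19643 + 1391, 19643 = 14*1391 + 169, 1391 = 8*169 + 39, 169 = 4*39 + 13, 39 = 3*13).
13 divides -1963, so solutions exist.
Back-substituting, 21034*(-466) + 19643*(499) = 13.
Scale by -1963/13 = -151: (a₀, b₀) = (70366, -75349).
General solution: a = 70366 + 1511t, b = -75349 - 1618t for integer t.
a ≥ 0: smallest is 70366 mod 1511 = 860 (at t = -46), with b = -921.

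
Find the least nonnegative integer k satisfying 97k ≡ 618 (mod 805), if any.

579

gcd(805, 97) = 1.
1 divides 618, so solutions exist.
By Bézout, 97·(83) + 805·(-10) = 1.
So 97·(83) ≡ 1 (mod 805); multiply by 618: k ≡ 51294 (mod 805).
Smallest nonnegative: k = 51294 mod 805 = 579.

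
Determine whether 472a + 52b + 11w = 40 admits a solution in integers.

yes

gcd(472, 52):
  472 = 9×52 + 4
  52 = 13×4
so gcd(472, 52) = 4.
gcd(4, 11) = 1.
1 divides 40, so integer solutions exist.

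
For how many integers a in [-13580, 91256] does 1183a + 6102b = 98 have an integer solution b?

17

gcd(6102, 1183):
  6102 = 5*1183 + 187
  1183 = 6*187 + 61
  187 = 3*61 + 4
  61 = 15*4 + 1
  4 = 4*1
so gcd(6102, 1183) = 1.
Back-substitute for Bézout coefficients:
  1 = 61 - 15*4
  ... = 1183*(1501) + 6102*(-291)
Scale by 98: particular solution (147098, -28518); reduce a mod 6102: (650, -126).
General solution: a = 650 + 6102t, b = -126 - 1183t for integer t.
-13580 ≤ 650 + 6102t ≤ 91256 gives t ∈ [-2, 14], which is 17 values.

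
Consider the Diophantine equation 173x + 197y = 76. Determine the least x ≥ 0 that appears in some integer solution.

161

gcd(197, 173):
  197 = 1·173 + 24
  173 = 7·24 + 5
  24 = 4·5 + 4
  5 = 1·4 + 1
  4 = 4·1
so gcd(197, 173) = 1.
1 divides 76, so solutions exist.
Back-substitute for Bézout coefficients:
  1 = 5 - 1·4
  ... = 173·(41) + 197·(-36)
Scale by 76/1 = 76: (x₀, y₀) = (3116, -2736).
General solution: x = 3116 + 197t, y = -2736 - 173t for integer t.
x ≥ 0: smallest is 3116 mod 197 = 161 (at t = -15), with y = -141.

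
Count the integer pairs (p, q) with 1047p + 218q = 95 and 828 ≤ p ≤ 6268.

25

gcd(1047, 218) = 1.
By Bézout, 1047*(-71) + 218*(341) = 1.
Particular solution: (13, -62).
General solution: p = 13 + 218t, q = -62 - 1047t for integer t.
828 ≤ 13 + 218t ≤ 6268 gives t ∈ [4, 28], which is 25 values.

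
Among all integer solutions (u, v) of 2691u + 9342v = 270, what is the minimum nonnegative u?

684

gcd(9342, 2691):
  9342 = 3*2691 + 1269
  2691 = 2*1269 + 153
  1269 = 8*153 + 45
  153 = 3*45 + 18
  45 = 2*18 + 9
  18 = 2*9
so gcd(9342, 2691) = 9.
9 divides 270, so solutions exist.
Back-substitute for Bézout coefficients:
  9 = 45 - 2*18
  ... = 2691*(-427) + 9342*(123)
Scale by 270/9 = 30: (u₀, v₀) = (-12810, 3690).
General solution: u = -12810 + 1038t, v = 3690 - 299t for integer t.
u ≥ 0: smallest is -12810 mod 1038 = 684 (at t = 13), with v = -197.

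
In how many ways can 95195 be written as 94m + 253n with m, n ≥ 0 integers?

4

gcd(253, 94):
  253 = 2×94 + 65
  94 = 1×65 + 29
  65 = 2×29 + 7
  29 = 4×7 + 1
  7 = 7×1
so gcd(253, 94) = 1.
Back-substitute for Bézout coefficients:
  1 = 29 - 4×7
  ... = 94×(35) + 253×(-13)
Scale by 95195: one solution is (3331825, -1237535). Reduce m mod 253: (68, 351).
General: m = 68 + 253t, n = 351 - 94t.
m ≥ 0 ⇒ t ≥ 0; n ≥ 0 ⇒ t ≤ 3. So t ∈ [0, 3]: 4 solutions.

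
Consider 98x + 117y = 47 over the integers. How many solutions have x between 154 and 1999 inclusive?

gcd(117, 98) = 1  (117 = 1*98 + 19, 98 = 5*19 + 3, 19 = 6*3 + 1, 3 = 3*1).
Back-substituting, 98*(-37) + 117*(31) = 1.
Scale by 47: particular solution (-1739, 1457); reduce x mod 117: (16, -13).
General solution: x = 16 + 117t, y = -13 - 98t for integer t.
154 ≤ 16 + 117t ≤ 1999 gives t ∈ [2, 16], which is 15 values.

15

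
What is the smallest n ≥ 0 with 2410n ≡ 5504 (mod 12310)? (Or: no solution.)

gcd(12310, 2410) = 10  (12310 = 5×2410 + 260, 2410 = 9×260 + 70, 260 = 3×70 + 50, 70 = 1×50 + 20, 50 = 2×20 + 10, 20 = 2×10).
10 does not divide 5504, so the congruence has no solution.

no solution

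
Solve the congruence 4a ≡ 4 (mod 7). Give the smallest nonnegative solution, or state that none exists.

1

gcd(7, 4) = 1  (7 = 1×4 + 3, 4 = 1×3 + 1, 3 = 3×1).
1 divides 4, so solutions exist.
Back-substituting, 4×(2) + 7×(-1) = 1.
So 4×(2) ≡ 1 (mod 7); multiply by 4: a ≡ 8 (mod 7).
Smallest nonnegative: a = 8 mod 7 = 1.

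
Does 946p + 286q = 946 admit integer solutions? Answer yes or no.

gcd(946, 286) = 22  (946 = 3*286 + 88, 286 = 3*88 + 22, 88 = 4*22).
22 divides 946, so integer solutions exist.

yes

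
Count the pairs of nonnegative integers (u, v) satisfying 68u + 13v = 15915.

18

gcd(68, 13) = 1  (68 = 5*13 + 3, 13 = 4*3 + 1, 3 = 3*1).
Back-substituting, 68*(-4) + 13*(21) = 1.
Scale by 15915: one solution is (-63660, 334215). Reduce u mod 13: (1, 1219).
General: u = 1 + 13t, v = 1219 - 68t.
u ≥ 0 ⇒ t ≥ 0; v ≥ 0 ⇒ t ≤ 17. So t ∈ [0, 17]: 18 solutions.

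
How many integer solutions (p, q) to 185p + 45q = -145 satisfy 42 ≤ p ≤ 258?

gcd(185, 45) = 5.
By Bézout, 185·(1) + 45·(-4) = 5.
Particular solution: (7, -32).
General solution: p = 7 + 9t, q = -32 - 37t for integer t.
42 ≤ 7 + 9t ≤ 258 gives t ∈ [4, 27], which is 24 values.

24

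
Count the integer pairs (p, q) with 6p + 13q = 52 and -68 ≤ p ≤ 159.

18

gcd(13, 6) = 1  (13 = 2·6 + 1, 6 = 6·1).
Back-substituting, 6·(-2) + 13·(1) = 1.
Scale by 52: particular solution (-104, 52); reduce p mod 13: (0, 4).
General solution: p = 0 + 13t, q = 4 - 6t for integer t.
-68 ≤ 0 + 13t ≤ 159 gives t ∈ [-5, 12], which is 18 values.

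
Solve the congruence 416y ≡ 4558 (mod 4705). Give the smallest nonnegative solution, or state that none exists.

2748

gcd(4705, 416) = 1  (4705 = 11·416 + 129, 416 = 3·129 + 29, 129 = 4·29 + 13, 29 = 2·13 + 3, 13 = 4·3 + 1, 3 = 3·1).
1 divides 4558, so solutions exist.
Back-substituting, 416·(-1459) + 4705·(129) = 1.
So 416·(-1459) ≡ 1 (mod 4705); multiply by 4558: y ≡ -6650122 (mod 4705).
Smallest nonnegative: y = -6650122 mod 4705 = 2748.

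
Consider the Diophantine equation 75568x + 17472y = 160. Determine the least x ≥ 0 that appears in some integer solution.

gcd(75568, 17472) = 16  (75568 = 4*17472 + 5680, 17472 = 3*5680 + 432, 5680 = 13*432 + 64, 432 = 6*64 + 48, 64 = 1*48 + 16, 48 = 3*16).
16 divides 160, so solutions exist.
Back-substituting, 75568*(283) + 17472*(-1224) = 16.
Scale by 160/16 = 10: (x₀, y₀) = (2830, -12240).
General solution: x = 2830 + 1092t, y = -12240 - 4723t for integer t.
x ≥ 0: smallest is 2830 mod 1092 = 646 (at t = -2), with y = -2794.

646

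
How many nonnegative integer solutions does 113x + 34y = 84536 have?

22

gcd(113, 34) = 1.
By Bézout, 113*(-3) + 34*(10) = 1.
One solution: (32, 2380).
General: x = 32 + 34t, y = 2380 - 113t.
x ≥ 0 ⇒ t ≥ 0; y ≥ 0 ⇒ t ≤ 21. So t ∈ [0, 21]: 22 solutions.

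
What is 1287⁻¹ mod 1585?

gcd(1585, 1287) = 1.
By Bézout, 1287·(-367) + 1585·(298) = 1.
So 1287·-367 ≡ 1 (mod 1585), and -367 mod 1585 = 1218.

1218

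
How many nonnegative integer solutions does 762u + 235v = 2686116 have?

15

gcd(762, 235) = 1.
By Bézout, 762·(33) + 235·(-107) = 1.
One solution: (63, 11226).
General: u = 63 + 235t, v = 11226 - 762t.
u ≥ 0 ⇒ t ≥ 0; v ≥ 0 ⇒ t ≤ 14. So t ∈ [0, 14]: 15 solutions.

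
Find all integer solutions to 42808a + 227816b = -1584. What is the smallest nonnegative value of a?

25997

gcd(227816, 42808):
  227816 = 5*42808 + 13776
  42808 = 3*13776 + 1480
  13776 = 9*1480 + 456
  1480 = 3*456 + 112
  456 = 4*112 + 8
  112 = 14*8
so gcd(227816, 42808) = 8.
8 divides -1584, so solutions exist.
Back-substitute for Bézout coefficients:
  8 = 456 - 4*112
  ... = 42808*(-2001) + 227816*(376)
Scale by -1584/8 = -198: (a₀, b₀) = (396198, -74448).
General solution: a = 396198 + 28477t, b = -74448 - 5351t for integer t.
a ≥ 0: smallest is 396198 mod 28477 = 25997 (at t = -13), with b = -4885.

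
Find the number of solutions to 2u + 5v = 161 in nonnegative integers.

16

gcd(5, 2) = 1  (5 = 2·2 + 1, 2 = 2·1).
Back-substituting, 2·(-2) + 5·(1) = 1.
Scale by 161: one solution is (-322, 161). Reduce u mod 5: (3, 31).
General: u = 3 + 5t, v = 31 - 2t.
u ≥ 0 ⇒ t ≥ 0; v ≥ 0 ⇒ t ≤ 15. So t ∈ [0, 15]: 16 solutions.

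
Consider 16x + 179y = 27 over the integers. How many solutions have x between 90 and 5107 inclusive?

28

gcd(179, 16) = 1.
By Bézout, 16×(56) + 179×(-5) = 1.
Particular solution: (80, -7).
General solution: x = 80 + 179t, y = -7 - 16t for integer t.
90 ≤ 80 + 179t ≤ 5107 gives t ∈ [1, 28], which is 28 values.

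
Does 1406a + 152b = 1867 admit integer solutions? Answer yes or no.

no

gcd(1406, 152) = 38.
38 does not divide 1867 (remainder 5), so no integer solutions.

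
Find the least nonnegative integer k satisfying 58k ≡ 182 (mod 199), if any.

10

gcd(199, 58) = 1.
1 divides 182, so solutions exist.
By Bézout, 58·(-24) + 199·(7) = 1.
So 58·(-24) ≡ 1 (mod 199); multiply by 182: k ≡ -4368 (mod 199).
Smallest nonnegative: k = -4368 mod 199 = 10.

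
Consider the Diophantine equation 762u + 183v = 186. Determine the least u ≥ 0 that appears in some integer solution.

gcd(762, 183):
  762 = 4×183 + 30
  183 = 6×30 + 3
  30 = 10×3
so gcd(762, 183) = 3.
3 divides 186, so solutions exist.
Back-substitute for Bézout coefficients:
  3 = 183 - 6×30
  ... = 762×(-6) + 183×(25)
Scale by 186/3 = 62: (u₀, v₀) = (-372, 1550).
General solution: u = -372 + 61t, v = 1550 - 254t for integer t.
u ≥ 0: smallest is -372 mod 61 = 55 (at t = 7), with v = -228.

55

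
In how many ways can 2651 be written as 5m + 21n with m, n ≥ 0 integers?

26

gcd(21, 5) = 1  (21 = 4*5 + 1, 5 = 5*1).
Back-substituting, 5*(-4) + 21*(1) = 1.
Scale by 2651: one solution is (-10604, 2651). Reduce m mod 21: (1, 126).
General: m = 1 + 21t, n = 126 - 5t.
m ≥ 0 ⇒ t ≥ 0; n ≥ 0 ⇒ t ≤ 25. So t ∈ [0, 25]: 26 solutions.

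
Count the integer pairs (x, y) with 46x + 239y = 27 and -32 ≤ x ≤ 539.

gcd(239, 46) = 1.
By Bézout, 46*(26) + 239*(-5) = 1.
Particular solution: (224, -43).
General solution: x = 224 + 239t, y = -43 - 46t for integer t.
-32 ≤ 224 + 239t ≤ 539 gives t ∈ [-1, 1], which is 3 values.

3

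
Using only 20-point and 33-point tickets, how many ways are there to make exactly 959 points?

Need nonnegative integers with 20j + 33k = 959.
gcd(20, 33) = 1, and 20·(5) + 33·(-3) = 1.
So (j₀, k₀) = (4795, -2877); general j = 4795 + 33t, k = -2877 - 20t.
j ≥ 0 ⇒ t ≥ -145; k ≥ 0 ⇒ t ≤ -144. That's 2 values of t.

2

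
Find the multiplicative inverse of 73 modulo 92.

29

gcd(92, 73) = 1.
By Bézout, 73*(29) + 92*(-23) = 1.
So 73*29 ≡ 1 (mod 92), and 29 mod 92 = 29.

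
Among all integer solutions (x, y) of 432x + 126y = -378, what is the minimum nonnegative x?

gcd(432, 126) = 18  (432 = 3*126 + 54, 126 = 2*54 + 18, 54 = 3*18).
18 divides -378, so solutions exist.
Back-substituting, 432*(-2) + 126*(7) = 18.
Scale by -378/18 = -21: (x₀, y₀) = (42, -147).
General solution: x = 42 + 7t, y = -147 - 24t for integer t.
x ≥ 0: smallest is 42 mod 7 = 0 (at t = -6), with y = -3.

0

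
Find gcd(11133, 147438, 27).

gcd(147438, 11133):
  147438 = 13×11133 + 2709
  11133 = 4×2709 + 297
  2709 = 9×297 + 36
  297 = 8×36 + 9
  36 = 4×9
so gcd(147438, 11133) = 9.
gcd(9, 27) = 9.

9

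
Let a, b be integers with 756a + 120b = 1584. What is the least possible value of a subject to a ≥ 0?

gcd(756, 120):
  756 = 6*120 + 36
  120 = 3*36 + 12
  36 = 3*12
so gcd(756, 120) = 12.
12 divides 1584, so solutions exist.
Back-substitute for Bézout coefficients:
  12 = 120 - 3*36
  ... = 756*(-3) + 120*(19)
Scale by 1584/12 = 132: (a₀, b₀) = (-396, 2508).
General solution: a = -396 + 10t, b = 2508 - 63t for integer t.
a ≥ 0: smallest is -396 mod 10 = 4 (at t = 40), with b = -12.

4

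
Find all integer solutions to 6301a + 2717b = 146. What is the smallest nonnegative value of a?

gcd(6301, 2717) = 1  (6301 = 2·2717 + 867, 2717 = 3·867 + 116, 867 = 7·116 + 55, 116 = 2·55 + 6, 55 = 9·6 + 1, 6 = 6·1).
1 divides 146, so solutions exist.
Back-substituting, 6301·(445) + 2717·(-1032) = 1.
Scale by 146/1 = 146: (a₀, b₀) = (64970, -150672).
General solution: a = 64970 + 2717t, b = -150672 - 6301t for integer t.
a ≥ 0: smallest is 64970 mod 2717 = 2479 (at t = -23), with b = -5749.

2479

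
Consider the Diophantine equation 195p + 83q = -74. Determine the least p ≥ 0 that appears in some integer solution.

gcd(195, 83) = 1.
1 divides -74, so solutions exist.
By Bézout, 195·(-20) + 83·(47) = 1.
Scale by -74/1 = -74: (p₀, q₀) = (1480, -3478).
General solution: p = 1480 + 83t, q = -3478 - 195t for integer t.
p ≥ 0: smallest is 1480 mod 83 = 69 (at t = -17), with q = -163.

69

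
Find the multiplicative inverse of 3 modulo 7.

gcd(7, 3):
  7 = 2·3 + 1
  3 = 3·1
so gcd(7, 3) = 1.
Back-substitute for Bézout coefficients:
  1 = 7 - 2·3
  ... = 3·(-2) + 7·(1)
So 3·-2 ≡ 1 (mod 7), and -2 mod 7 = 5.

5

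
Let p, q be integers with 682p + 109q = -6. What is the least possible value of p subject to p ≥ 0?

gcd(682, 109):
  682 = 6×109 + 28
  109 = 3×28 + 25
  28 = 1×25 + 3
  25 = 8×3 + 1
  3 = 3×1
so gcd(682, 109) = 1.
1 divides -6, so solutions exist.
Back-substitute for Bézout coefficients:
  1 = 25 - 8×3
  ... = 682×(-35) + 109×(219)
Scale by -6/1 = -6: (p₀, q₀) = (210, -1314).
General solution: p = 210 + 109t, q = -1314 - 682t for integer t.
p ≥ 0: smallest is 210 mod 109 = 101 (at t = -1), with q = -632.

101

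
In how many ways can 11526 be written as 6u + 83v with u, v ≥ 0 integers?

gcd(83, 6) = 1  (83 = 13*6 + 5, 6 = 1*5 + 1, 5 = 5*1).
Back-substituting, 6*(14) + 83*(-1) = 1.
Scale by 11526: one solution is (161364, -11526). Reduce u mod 83: (12, 138).
General: u = 12 + 83t, v = 138 - 6t.
u ≥ 0 ⇒ t ≥ 0; v ≥ 0 ⇒ t ≤ 23. So t ∈ [0, 23]: 24 solutions.

24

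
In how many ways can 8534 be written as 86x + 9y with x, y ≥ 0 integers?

gcd(86, 9):
  86 = 9*9 + 5
  9 = 1*5 + 4
  5 = 1*4 + 1
  4 = 4*1
so gcd(86, 9) = 1.
Back-substitute for Bézout coefficients:
  1 = 5 - 1*4
  ... = 86*(2) + 9*(-19)
Scale by 8534: one solution is (17068, -162146). Reduce x mod 9: (4, 910).
General: x = 4 + 9t, y = 910 - 86t.
x ≥ 0 ⇒ t ≥ 0; y ≥ 0 ⇒ t ≤ 10. So t ∈ [0, 10]: 11 solutions.

11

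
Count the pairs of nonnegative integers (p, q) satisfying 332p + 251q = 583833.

7

gcd(332, 251) = 1.
By Bézout, 332*(31) + 251*(-41) = 1.
One solution: (217, 2039).
General: p = 217 + 251t, q = 2039 - 332t.
p ≥ 0 ⇒ t ≥ 0; q ≥ 0 ⇒ t ≤ 6. So t ∈ [0, 6]: 7 solutions.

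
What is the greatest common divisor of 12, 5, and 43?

gcd(12, 5):
  12 = 2*5 + 2
  5 = 2*2 + 1
  2 = 2*1
so gcd(12, 5) = 1.
gcd(1, 43) = 1.

1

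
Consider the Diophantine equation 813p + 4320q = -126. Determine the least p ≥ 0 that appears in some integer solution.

gcd(4320, 813):
  4320 = 5·813 + 255
  813 = 3·255 + 48
  255 = 5·48 + 15
  48 = 3·15 + 3
  15 = 5·3
so gcd(4320, 813) = 3.
3 divides -126, so solutions exist.
Back-substitute for Bézout coefficients:
  3 = 48 - 3·15
  ... = 813·(271) + 4320·(-51)
Scale by -126/3 = -42: (p₀, q₀) = (-11382, 2142).
General solution: p = -11382 + 1440t, q = 2142 - 271t for integer t.
p ≥ 0: smallest is -11382 mod 1440 = 138 (at t = 8), with q = -26.

138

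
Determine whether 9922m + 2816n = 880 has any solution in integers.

yes

gcd(9922, 2816) = 22.
22 divides 880, so integer solutions exist.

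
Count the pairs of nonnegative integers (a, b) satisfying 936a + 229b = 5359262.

gcd(936, 229) = 1  (936 = 4×229 + 20, 229 = 11×20 + 9, 20 = 2×9 + 2, 9 = 4×2 + 1, 2 = 2×1).
Back-substituting, 936×(-103) + 229×(421) = 1.
Scale by 5359262: one solution is (-552003986, 2256249302). Reduce a mod 229: (56, 23174).
General: a = 56 + 229t, b = 23174 - 936t.
a ≥ 0 ⇒ t ≥ 0; b ≥ 0 ⇒ t ≤ 24. So t ∈ [0, 24]: 25 solutions.

25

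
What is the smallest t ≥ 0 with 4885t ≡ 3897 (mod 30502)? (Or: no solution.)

gcd(30502, 4885) = 1  (30502 = 6×4885 + 1192, 4885 = 4×1192 + 117, 1192 = 10×117 + 22, 117 = 5×22 + 7, 22 = 3×7 + 1, 7 = 7×1).
1 divides 3897, so solutions exist.
Back-substituting, 4885×(-4171) + 30502×(668) = 1.
So 4885×(-4171) ≡ 1 (mod 30502); multiply by 3897: t ≡ -16254387 (mod 30502).
Smallest nonnegative: t = -16254387 mod 30502 = 3179.

3179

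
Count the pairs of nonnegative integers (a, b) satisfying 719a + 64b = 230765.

5

gcd(719, 64) = 1  (719 = 11×64 + 15, 64 = 4×15 + 4, 15 = 3×4 + 3, 4 = 1×3 + 1, 3 = 3×1).
Back-substituting, 719×(-17) + 64×(191) = 1.
Scale by 230765: one solution is (-3923005, 44076115). Reduce a mod 64: (3, 3572).
General: a = 3 + 64t, b = 3572 - 719t.
a ≥ 0 ⇒ t ≥ 0; b ≥ 0 ⇒ t ≤ 4. So t ∈ [0, 4]: 5 solutions.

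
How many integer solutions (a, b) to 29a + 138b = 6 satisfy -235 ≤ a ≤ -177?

0

gcd(138, 29):
  138 = 4·29 + 22
  29 = 1·22 + 7
  22 = 3·7 + 1
  7 = 7·1
so gcd(138, 29) = 1.
Back-substitute for Bézout coefficients:
  1 = 22 - 3·7
  ... = 29·(-19) + 138·(4)
Scale by 6: particular solution (-114, 24); reduce a mod 138: (24, -5).
General solution: a = 24 + 138t, b = -5 - 29t for integer t.
-235 ≤ 24 + 138t ≤ -177 gives t ∈ [-1, -2], which is 0 values.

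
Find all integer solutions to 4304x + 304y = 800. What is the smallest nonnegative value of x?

4

gcd(4304, 304) = 16  (4304 = 14*304 + 48, 304 = 6*48 + 16, 48 = 3*16).
16 divides 800, so solutions exist.
Back-substituting, 4304*(-6) + 304*(85) = 16.
Scale by 800/16 = 50: (x₀, y₀) = (-300, 4250).
General solution: x = -300 + 19t, y = 4250 - 269t for integer t.
x ≥ 0: smallest is -300 mod 19 = 4 (at t = 16), with y = -54.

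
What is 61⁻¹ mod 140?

101

gcd(140, 61) = 1  (140 = 2*61 + 18, 61 = 3*18 + 7, 18 = 2*7 + 4, 7 = 1*4 + 3, 4 = 1*3 + 1, 3 = 3*1).
Back-substituting, 61*(-39) + 140*(17) = 1.
So 61*-39 ≡ 1 (mod 140), and -39 mod 140 = 101.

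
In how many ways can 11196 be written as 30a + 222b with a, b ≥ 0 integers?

10

gcd(222, 30) = 6  (222 = 7×30 + 12, 30 = 2×12 + 6, 12 = 2×6).
Back-substituting, 30×(15) + 222×(-2) = 6.
Scale by 1866: one solution is (27990, -3732). Reduce a mod 37: (18, 48).
General: a = 18 + 37t, b = 48 - 5t.
a ≥ 0 ⇒ t ≥ 0; b ≥ 0 ⇒ t ≤ 9. So t ∈ [0, 9]: 10 solutions.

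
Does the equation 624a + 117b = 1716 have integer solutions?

gcd(624, 117) = 39.
39 divides 1716, so integer solutions exist.

yes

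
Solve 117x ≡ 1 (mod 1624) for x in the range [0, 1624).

1277

gcd(1624, 117) = 1  (1624 = 13·117 + 103, 117 = 1·103 + 14, 103 = 7·14 + 5, 14 = 2·5 + 4, 5 = 1·4 + 1, 4 = 4·1).
Back-substituting, 117·(-347) + 1624·(25) = 1.
So 117·-347 ≡ 1 (mod 1624), and -347 mod 1624 = 1277.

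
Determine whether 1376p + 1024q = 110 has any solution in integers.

gcd(1376, 1024) = 32  (1376 = 1*1024 + 352, 1024 = 2*352 + 320, 352 = 1*320 + 32, 320 = 10*32).
32 does not divide 110 (remainder 14), so no integer solutions.

no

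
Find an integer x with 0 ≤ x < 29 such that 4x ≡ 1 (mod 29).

gcd(29, 4) = 1  (29 = 7·4 + 1, 4 = 4·1).
Back-substituting, 4·(-7) + 29·(1) = 1.
So 4·-7 ≡ 1 (mod 29), and -7 mod 29 = 22.

22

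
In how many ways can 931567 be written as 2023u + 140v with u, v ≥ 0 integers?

gcd(2023, 140):
  2023 = 14×140 + 63
  140 = 2×63 + 14
  63 = 4×14 + 7
  14 = 2×7
so gcd(2023, 140) = 7.
Back-substitute for Bézout coefficients:
  7 = 63 - 4×14
  ... = 2023×(9) + 140×(-130)
Scale by 133081: one solution is (1197729, -17300530). Reduce u mod 20: (9, 6524).
General: u = 9 + 20t, v = 6524 - 289t.
u ≥ 0 ⇒ t ≥ 0; v ≥ 0 ⇒ t ≤ 22. So t ∈ [0, 22]: 23 solutions.

23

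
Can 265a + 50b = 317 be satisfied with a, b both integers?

gcd(265, 50):
  265 = 5*50 + 15
  50 = 3*15 + 5
  15 = 3*5
so gcd(265, 50) = 5.
5 does not divide 317 (remainder 2), so no integer solutions.

no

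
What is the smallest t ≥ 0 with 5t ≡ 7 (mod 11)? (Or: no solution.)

8

gcd(11, 5) = 1.
1 divides 7, so solutions exist.
By Bézout, 5·(-2) + 11·(1) = 1.
So 5·(-2) ≡ 1 (mod 11); multiply by 7: t ≡ -14 (mod 11).
Smallest nonnegative: t = -14 mod 11 = 8.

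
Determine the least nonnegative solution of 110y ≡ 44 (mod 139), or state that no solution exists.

56

gcd(139, 110):
  139 = 1·110 + 29
  110 = 3·29 + 23
  29 = 1·23 + 6
  23 = 3·6 + 5
  6 = 1·5 + 1
  5 = 5·1
so gcd(139, 110) = 1.
1 divides 44, so solutions exist.
Back-substitute for Bézout coefficients:
  1 = 6 - 1·5
  ... = 110·(-24) + 139·(19)
So 110·(-24) ≡ 1 (mod 139); multiply by 44: y ≡ -1056 (mod 139).
Smallest nonnegative: y = -1056 mod 139 = 56.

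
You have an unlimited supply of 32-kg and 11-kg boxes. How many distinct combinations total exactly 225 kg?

1

Need nonnegative integers with 32j + 11k = 225.
gcd(32, 11) = 1, and 32·(-1) + 11·(3) = 1.
So (j₀, k₀) = (-225, 675); general j = -225 + 11t, k = 675 - 32t.
j ≥ 0 ⇒ t ≥ 21; k ≥ 0 ⇒ t ≤ 21. That's 1 value of t.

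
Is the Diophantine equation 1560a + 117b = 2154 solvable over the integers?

gcd(1560, 117) = 39  (1560 = 13×117 + 39, 117 = 3×39).
39 does not divide 2154 (remainder 9), so no integer solutions.

no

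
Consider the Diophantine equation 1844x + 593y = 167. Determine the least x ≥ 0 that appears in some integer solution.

gcd(1844, 593):
  1844 = 3×593 + 65
  593 = 9×65 + 8
  65 = 8×8 + 1
  8 = 8×1
so gcd(1844, 593) = 1.
1 divides 167, so solutions exist.
Back-substitute for Bézout coefficients:
  1 = 65 - 8×8
  ... = 1844×(73) + 593×(-227)
Scale by 167/1 = 167: (x₀, y₀) = (12191, -37909).
General solution: x = 12191 + 593t, y = -37909 - 1844t for integer t.
x ≥ 0: smallest is 12191 mod 593 = 331 (at t = -20), with y = -1029.

331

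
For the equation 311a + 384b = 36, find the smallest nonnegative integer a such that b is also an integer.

gcd(384, 311):
  384 = 1*311 + 73
  311 = 4*73 + 19
  73 = 3*19 + 16
  19 = 1*16 + 3
  16 = 5*3 + 1
  3 = 3*1
so gcd(384, 311) = 1.
1 divides 36, so solutions exist.
Back-substitute for Bézout coefficients:
  1 = 16 - 5*3
  ... = 311*(-121) + 384*(98)
Scale by 36/1 = 36: (a₀, b₀) = (-4356, 3528).
General solution: a = -4356 + 384t, b = 3528 - 311t for integer t.
a ≥ 0: smallest is -4356 mod 384 = 252 (at t = 12), with b = -204.

252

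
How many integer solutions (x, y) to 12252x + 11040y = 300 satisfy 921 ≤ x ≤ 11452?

gcd(12252, 11040) = 12  (12252 = 1*11040 + 1212, 11040 = 9*1212 + 132, 1212 = 9*132 + 24, 132 = 5*24 + 12, 24 = 2*12).
Back-substituting, 12252*(-419) + 11040*(465) = 12.
Scale by 25: particular solution (-10475, 11625); reduce x mod 920: (565, -627).
General solution: x = 565 + 920t, y = -627 - 1021t for integer t.
921 ≤ 565 + 920t ≤ 11452 gives t ∈ [1, 11], which is 11 values.

11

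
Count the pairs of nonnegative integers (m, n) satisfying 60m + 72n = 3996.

gcd(72, 60):
  72 = 1*60 + 12
  60 = 5*12
so gcd(72, 60) = 12.
Back-substitute for Bézout coefficients:
  12 = 72 - 1*60
  ... = 60*(-1) + 72*(1)
Scale by 333: one solution is (-333, 333). Reduce m mod 6: (3, 53).
General: m = 3 + 6t, n = 53 - 5t.
m ≥ 0 ⇒ t ≥ 0; n ≥ 0 ⇒ t ≤ 10. So t ∈ [0, 10]: 11 solutions.

11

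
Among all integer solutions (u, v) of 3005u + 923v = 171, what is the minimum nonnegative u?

gcd(3005, 923) = 1.
1 divides 171, so solutions exist.
By Bézout, 3005·(176) + 923·(-573) = 1.
Scale by 171/1 = 171: (u₀, v₀) = (30096, -97983).
General solution: u = 30096 + 923t, v = -97983 - 3005t for integer t.
u ≥ 0: smallest is 30096 mod 923 = 560 (at t = -32), with v = -1823.

560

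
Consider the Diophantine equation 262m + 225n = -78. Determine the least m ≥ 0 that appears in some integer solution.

gcd(262, 225):
  262 = 1·225 + 37
  225 = 6·37 + 3
  37 = 12·3 + 1
  3 = 3·1
so gcd(262, 225) = 1.
1 divides -78, so solutions exist.
Back-substitute for Bézout coefficients:
  1 = 37 - 12·3
  ... = 262·(73) + 225·(-85)
Scale by -78/1 = -78: (m₀, n₀) = (-5694, 6630).
General solution: m = -5694 + 225t, n = 6630 - 262t for integer t.
m ≥ 0: smallest is -5694 mod 225 = 156 (at t = 26), with n = -182.

156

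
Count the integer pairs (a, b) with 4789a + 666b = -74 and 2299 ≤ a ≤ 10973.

13

gcd(4789, 666):
  4789 = 7×666 + 127
  666 = 5×127 + 31
  127 = 4×31 + 3
  31 = 10×3 + 1
  3 = 3×1
so gcd(4789, 666) = 1.
Back-substitute for Bézout coefficients:
  1 = 31 - 10×3
  ... = 4789×(-215) + 666×(1546)
Scale by -74: particular solution (15910, -114404); reduce a mod 666: (592, -4257).
General solution: a = 592 + 666t, b = -4257 - 4789t for integer t.
2299 ≤ 592 + 666t ≤ 10973 gives t ∈ [3, 15], which is 13 values.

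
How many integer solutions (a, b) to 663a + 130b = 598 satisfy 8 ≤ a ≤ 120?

11

gcd(663, 130) = 13  (663 = 5*130 + 13, 130 = 10*13).
Back-substituting, 663*(1) + 130*(-5) = 13.
Scale by 46: particular solution (46, -230); reduce a mod 10: (6, -26).
General solution: a = 6 + 10t, b = -26 - 51t for integer t.
8 ≤ 6 + 10t ≤ 120 gives t ∈ [1, 11], which is 11 values.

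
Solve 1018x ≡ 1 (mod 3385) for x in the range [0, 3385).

542

gcd(3385, 1018):
  3385 = 3*1018 + 331
  1018 = 3*331 + 25
  331 = 13*25 + 6
  25 = 4*6 + 1
  6 = 6*1
so gcd(3385, 1018) = 1.
Back-substitute for Bézout coefficients:
  1 = 25 - 4*6
  ... = 1018*(542) + 3385*(-163)
So 1018*542 ≡ 1 (mod 3385), and 542 mod 3385 = 542.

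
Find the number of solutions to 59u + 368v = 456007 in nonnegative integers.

21

gcd(368, 59) = 1  (368 = 6·59 + 14, 59 = 4·14 + 3, 14 = 4·3 + 2, 3 = 1·2 + 1, 2 = 2·1).
Back-substituting, 59·(131) + 368·(-21) = 1.
Scale by 456007: one solution is (59736917, -9576147). Reduce u mod 368: (213, 1205).
General: u = 213 + 368t, v = 1205 - 59t.
u ≥ 0 ⇒ t ≥ 0; v ≥ 0 ⇒ t ≤ 20. So t ∈ [0, 20]: 21 solutions.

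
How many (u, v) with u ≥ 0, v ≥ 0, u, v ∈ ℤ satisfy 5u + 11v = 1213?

22

gcd(11, 5) = 1.
By Bézout, 5×(-2) + 11×(1) = 1.
One solution: (5, 108).
General: u = 5 + 11t, v = 108 - 5t.
u ≥ 0 ⇒ t ≥ 0; v ≥ 0 ⇒ t ≤ 21. So t ∈ [0, 21]: 22 solutions.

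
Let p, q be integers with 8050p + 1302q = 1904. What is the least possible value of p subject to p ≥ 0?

8

gcd(8050, 1302):
  8050 = 6*1302 + 238
  1302 = 5*238 + 112
  238 = 2*112 + 14
  112 = 8*14
so gcd(8050, 1302) = 14.
14 divides 1904, so solutions exist.
Back-substitute for Bézout coefficients:
  14 = 238 - 2*112
  ... = 8050*(11) + 1302*(-68)
Scale by 1904/14 = 136: (p₀, q₀) = (1496, -9248).
General solution: p = 1496 + 93t, q = -9248 - 575t for integer t.
p ≥ 0: smallest is 1496 mod 93 = 8 (at t = -16), with q = -48.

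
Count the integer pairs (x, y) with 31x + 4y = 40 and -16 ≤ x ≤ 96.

gcd(31, 4) = 1  (31 = 7×4 + 3, 4 = 1×3 + 1, 3 = 3×1).
Back-substituting, 31×(-1) + 4×(8) = 1.
Scale by 40: particular solution (-40, 320); reduce x mod 4: (0, 10).
General solution: x = 0 + 4t, y = 10 - 31t for integer t.
-16 ≤ 0 + 4t ≤ 96 gives t ∈ [-4, 24], which is 29 values.

29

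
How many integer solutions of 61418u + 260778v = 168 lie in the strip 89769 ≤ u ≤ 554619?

25

gcd(260778, 61418) = 14  (260778 = 4*61418 + 15106, 61418 = 4*15106 + 994, 15106 = 15*994 + 196, 994 = 5*196 + 14, 196 = 14*14).
Back-substituting, 61418*(1312) + 260778*(-309) = 14.
Scale by 12: particular solution (15744, -3708); reduce u mod 18627: (15744, -3708).
General solution: u = 15744 + 18627t, v = -3708 - 4387t for integer t.
89769 ≤ 15744 + 18627t ≤ 554619 gives t ∈ [4, 28], which is 25 values.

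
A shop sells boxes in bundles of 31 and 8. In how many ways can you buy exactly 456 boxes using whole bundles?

Need nonnegative integers with 31j + 8k = 456.
gcd(31, 8) = 1, and 31·(-1) + 8·(4) = 1.
So (j₀, k₀) = (-456, 1824); general j = -456 + 8t, k = 1824 - 31t.
j ≥ 0 ⇒ t ≥ 57; k ≥ 0 ⇒ t ≤ 58. That's 2 values of t.

2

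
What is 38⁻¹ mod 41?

27

gcd(41, 38) = 1  (41 = 1*38 + 3, 38 = 12*3 + 2, 3 = 1*2 + 1, 2 = 2*1).
Back-substituting, 38*(-14) + 41*(13) = 1.
So 38*-14 ≡ 1 (mod 41), and -14 mod 41 = 27.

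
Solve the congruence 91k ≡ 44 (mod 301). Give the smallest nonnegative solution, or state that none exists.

gcd(301, 91) = 7  (301 = 3·91 + 28, 91 = 3·28 + 7, 28 = 4·7).
7 does not divide 44, so the congruence has no solution.

no solution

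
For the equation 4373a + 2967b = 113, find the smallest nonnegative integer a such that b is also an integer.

gcd(4373, 2967):
  4373 = 1*2967 + 1406
  2967 = 2*1406 + 155
  1406 = 9*155 + 11
  155 = 14*11 + 1
  11 = 11*1
so gcd(4373, 2967) = 1.
1 divides 113, so solutions exist.
Back-substitute for Bézout coefficients:
  1 = 155 - 14*11
  ... = 4373*(-268) + 2967*(395)
Scale by 113/1 = 113: (a₀, b₀) = (-30284, 44635).
General solution: a = -30284 + 2967t, b = 44635 - 4373t for integer t.
a ≥ 0: smallest is -30284 mod 2967 = 2353 (at t = 11), with b = -3468.

2353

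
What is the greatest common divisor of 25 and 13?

gcd(25, 13):
  25 = 1×13 + 12
  13 = 1×12 + 1
  12 = 12×1
so gcd(25, 13) = 1.

1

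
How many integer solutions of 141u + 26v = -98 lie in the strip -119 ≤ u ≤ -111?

0

gcd(141, 26):
  141 = 5×26 + 11
  26 = 2×11 + 4
  11 = 2×4 + 3
  4 = 1×3 + 1
  3 = 3×1
so gcd(141, 26) = 1.
Back-substitute for Bézout coefficients:
  1 = 4 - 1×3
  ... = 141×(-7) + 26×(38)
Scale by -98: particular solution (686, -3724); reduce u mod 26: (10, -58).
General solution: u = 10 + 26t, v = -58 - 141t for integer t.
-119 ≤ 10 + 26t ≤ -111 gives t ∈ [-4, -5], which is 0 values.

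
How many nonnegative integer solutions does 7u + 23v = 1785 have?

12

gcd(23, 7):
  23 = 3×7 + 2
  7 = 3×2 + 1
  2 = 2×1
so gcd(23, 7) = 1.
Back-substitute for Bézout coefficients:
  1 = 7 - 3×2
  ... = 7×(10) + 23×(-3)
Scale by 1785: one solution is (17850, -5355). Reduce u mod 23: (2, 77).
General: u = 2 + 23t, v = 77 - 7t.
u ≥ 0 ⇒ t ≥ 0; v ≥ 0 ⇒ t ≤ 11. So t ∈ [0, 11]: 12 solutions.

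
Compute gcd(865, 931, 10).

1

gcd(931, 865) = 1.
gcd(1, 10) = 1.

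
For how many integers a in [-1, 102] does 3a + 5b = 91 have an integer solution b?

21

gcd(5, 3) = 1.
By Bézout, 3·(2) + 5·(-1) = 1.
Particular solution: (2, 17).
General solution: a = 2 + 5t, b = 17 - 3t for integer t.
-1 ≤ 2 + 5t ≤ 102 gives t ∈ [0, 20], which is 21 values.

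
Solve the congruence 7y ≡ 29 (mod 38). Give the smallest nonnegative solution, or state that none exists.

gcd(38, 7) = 1.
1 divides 29, so solutions exist.
By Bézout, 7*(11) + 38*(-2) = 1.
So 7*(11) ≡ 1 (mod 38); multiply by 29: y ≡ 319 (mod 38).
Smallest nonnegative: y = 319 mod 38 = 15.

15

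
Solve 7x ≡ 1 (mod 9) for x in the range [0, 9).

gcd(9, 7):
  9 = 1·7 + 2
  7 = 3·2 + 1
  2 = 2·1
so gcd(9, 7) = 1.
Back-substitute for Bézout coefficients:
  1 = 7 - 3·2
  ... = 7·(4) + 9·(-3)
So 7·4 ≡ 1 (mod 9), and 4 mod 9 = 4.

4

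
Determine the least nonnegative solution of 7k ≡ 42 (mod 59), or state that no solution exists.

6

gcd(59, 7) = 1  (59 = 8*7 + 3, 7 = 2*3 + 1, 3 = 3*1).
1 divides 42, so solutions exist.
Back-substituting, 7*(17) + 59*(-2) = 1.
So 7*(17) ≡ 1 (mod 59); multiply by 42: k ≡ 714 (mod 59).
Smallest nonnegative: k = 714 mod 59 = 6.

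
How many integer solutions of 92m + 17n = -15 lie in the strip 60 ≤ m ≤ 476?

gcd(92, 17):
  92 = 5×17 + 7
  17 = 2×7 + 3
  7 = 2×3 + 1
  3 = 3×1
so gcd(92, 17) = 1.
Back-substitute for Bézout coefficients:
  1 = 7 - 2×3
  ... = 92×(5) + 17×(-27)
Scale by -15: particular solution (-75, 405); reduce m mod 17: (10, -55).
General solution: m = 10 + 17t, n = -55 - 92t for integer t.
60 ≤ 10 + 17t ≤ 476 gives t ∈ [3, 27], which is 25 values.

25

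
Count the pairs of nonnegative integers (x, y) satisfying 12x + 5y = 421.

gcd(12, 5):
  12 = 2*5 + 2
  5 = 2*2 + 1
  2 = 2*1
so gcd(12, 5) = 1.
Back-substitute for Bézout coefficients:
  1 = 5 - 2*2
  ... = 12*(-2) + 5*(5)
Scale by 421: one solution is (-842, 2105). Reduce x mod 5: (3, 77).
General: x = 3 + 5t, y = 77 - 12t.
x ≥ 0 ⇒ t ≥ 0; y ≥ 0 ⇒ t ≤ 6. So t ∈ [0, 6]: 7 solutions.

7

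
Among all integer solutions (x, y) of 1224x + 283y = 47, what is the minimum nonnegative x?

gcd(1224, 283):
  1224 = 4·283 + 92
  283 = 3·92 + 7
  92 = 13·7 + 1
  7 = 7·1
so gcd(1224, 283) = 1.
1 divides 47, so solutions exist.
Back-substitute for Bézout coefficients:
  1 = 92 - 13·7
  ... = 1224·(40) + 283·(-173)
Scale by 47/1 = 47: (x₀, y₀) = (1880, -8131).
General solution: x = 1880 + 283t, y = -8131 - 1224t for integer t.
x ≥ 0: smallest is 1880 mod 283 = 182 (at t = -6), with y = -787.

182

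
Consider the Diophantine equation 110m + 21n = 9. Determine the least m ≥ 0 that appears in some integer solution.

gcd(110, 21) = 1  (110 = 5×21 + 5, 21 = 4×5 + 1, 5 = 5×1).
1 divides 9, so solutions exist.
Back-substituting, 110×(-4) + 21×(21) = 1.
Scale by 9/1 = 9: (m₀, n₀) = (-36, 189).
General solution: m = -36 + 21t, n = 189 - 110t for integer t.
m ≥ 0: smallest is -36 mod 21 = 6 (at t = 2), with n = -31.

6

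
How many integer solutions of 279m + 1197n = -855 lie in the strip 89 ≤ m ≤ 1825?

gcd(1197, 279) = 9  (1197 = 4·279 + 81, 279 = 3·81 + 36, 81 = 2·36 + 9, 36 = 4·9).
Back-substituting, 279·(-30) + 1197·(7) = 9.
Scale by -95: particular solution (2850, -665); reduce m mod 133: (57, -14).
General solution: m = 57 + 133t, n = -14 - 31t for integer t.
89 ≤ 57 + 133t ≤ 1825 gives t ∈ [1, 13], which is 13 values.

13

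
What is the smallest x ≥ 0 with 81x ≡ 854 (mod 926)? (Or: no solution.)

gcd(926, 81) = 1.
1 divides 854, so solutions exist.
By Bézout, 81×(423) + 926×(-37) = 1.
So 81×(423) ≡ 1 (mod 926); multiply by 854: x ≡ 361242 (mod 926).
Smallest nonnegative: x = 361242 mod 926 = 102.

102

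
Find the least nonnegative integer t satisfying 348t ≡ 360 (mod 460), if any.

gcd(460, 348) = 4  (460 = 1×348 + 112, 348 = 3×112 + 12, 112 = 9×12 + 4, 12 = 3×4).
4 divides 360, so solutions exist.
Back-substituting, 348×(-37) + 460×(28) = 4.
So 348×(-37) ≡ 4 (mod 460); multiply by 90: t ≡ -3330 (mod 115).
Smallest nonnegative: t = -3330 mod 115 = 5.

5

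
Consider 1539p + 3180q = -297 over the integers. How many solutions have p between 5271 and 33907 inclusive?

27

gcd(3180, 1539) = 3.
By Bézout, 1539*(-343) + 3180*(166) = 3.
Particular solution: (37, -18).
General solution: p = 37 + 1060t, q = -18 - 513t for integer t.
5271 ≤ 37 + 1060t ≤ 33907 gives t ∈ [5, 31], which is 27 values.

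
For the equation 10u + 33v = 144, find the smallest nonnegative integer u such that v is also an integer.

gcd(33, 10) = 1.
1 divides 144, so solutions exist.
By Bézout, 10×(10) + 33×(-3) = 1.
Scale by 144/1 = 144: (u₀, v₀) = (1440, -432).
General solution: u = 1440 + 33t, v = -432 - 10t for integer t.
u ≥ 0: smallest is 1440 mod 33 = 21 (at t = -43), with v = -2.

21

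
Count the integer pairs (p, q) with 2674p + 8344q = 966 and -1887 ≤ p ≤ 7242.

gcd(8344, 2674) = 14  (8344 = 3×2674 + 322, 2674 = 8×322 + 98, 322 = 3×98 + 28, 98 = 3×28 + 14, 28 = 2×14).
Back-substituting, 2674×(259) + 8344×(-83) = 14.
Scale by 69: particular solution (17871, -5727); reduce p mod 596: (587, -188).
General solution: p = 587 + 596t, q = -188 - 191t for integer t.
-1887 ≤ 587 + 596t ≤ 7242 gives t ∈ [-4, 11], which is 16 values.

16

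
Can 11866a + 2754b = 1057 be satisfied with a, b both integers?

gcd(11866, 2754) = 34  (11866 = 4×2754 + 850, 2754 = 3×850 + 204, 850 = 4×204 + 34, 204 = 6×34).
34 does not divide 1057 (remainder 3), so no integer solutions.

no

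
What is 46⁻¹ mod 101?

gcd(101, 46) = 1  (101 = 2*46 + 9, 46 = 5*9 + 1, 9 = 9*1).
Back-substituting, 46*(11) + 101*(-5) = 1.
So 46*11 ≡ 1 (mod 101), and 11 mod 101 = 11.

11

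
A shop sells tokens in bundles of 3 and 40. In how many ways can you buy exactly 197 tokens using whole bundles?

Need nonnegative integers with 3j + 40k = 197.
gcd(3, 40) = 1, and 3·(-13) + 40·(1) = 1.
So (j₀, k₀) = (-2561, 197); general j = -2561 + 40t, k = 197 - 3t.
j ≥ 0 ⇒ t ≥ 65; k ≥ 0 ⇒ t ≤ 65. That's 1 value of t.

1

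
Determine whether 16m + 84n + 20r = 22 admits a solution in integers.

no

gcd(84, 16):
  84 = 5×16 + 4
  16 = 4×4
so gcd(84, 16) = 4.
gcd(4, 20) = 4.
4 does not divide 22 (remainder 2), so no integer solutions.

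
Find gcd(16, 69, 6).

1

gcd(69, 16):
  69 = 4·16 + 5
  16 = 3·5 + 1
  5 = 5·1
so gcd(69, 16) = 1.
gcd(1, 6) = 1.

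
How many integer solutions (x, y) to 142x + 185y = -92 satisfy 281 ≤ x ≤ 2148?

gcd(185, 142):
  185 = 1*142 + 43
  142 = 3*43 + 13
  43 = 3*13 + 4
  13 = 3*4 + 1
  4 = 4*1
so gcd(185, 142) = 1.
Back-substitute for Bézout coefficients:
  1 = 13 - 3*4
  ... = 142*(43) + 185*(-33)
Scale by -92: particular solution (-3956, 3036); reduce x mod 185: (114, -88).
General solution: x = 114 + 185t, y = -88 - 142t for integer t.
281 ≤ 114 + 185t ≤ 2148 gives t ∈ [1, 10], which is 10 values.

10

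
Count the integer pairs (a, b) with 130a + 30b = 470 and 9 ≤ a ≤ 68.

20

gcd(130, 30):
  130 = 4·30 + 10
  30 = 3·10
so gcd(130, 30) = 10.
Back-substitute for Bézout coefficients:
  10 = 130 - 4·30
  ... = 130·(1) + 30·(-4)
Scale by 47: particular solution (47, -188); reduce a mod 3: (2, 7).
General solution: a = 2 + 3t, b = 7 - 13t for integer t.
9 ≤ 2 + 3t ≤ 68 gives t ∈ [3, 22], which is 20 values.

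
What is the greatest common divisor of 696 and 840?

gcd(840, 696):
  840 = 1·696 + 144
  696 = 4·144 + 120
  144 = 1·120 + 24
  120 = 5·24
so gcd(840, 696) = 24.

24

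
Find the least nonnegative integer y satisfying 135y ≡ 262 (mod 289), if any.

231

gcd(289, 135):
  289 = 2·135 + 19
  135 = 7·19 + 2
  19 = 9·2 + 1
  2 = 2·1
so gcd(289, 135) = 1.
1 divides 262, so solutions exist.
Back-substitute for Bézout coefficients:
  1 = 19 - 9·2
  ... = 135·(-137) + 289·(64)
So 135·(-137) ≡ 1 (mod 289); multiply by 262: y ≡ -35894 (mod 289).
Smallest nonnegative: y = -35894 mod 289 = 231.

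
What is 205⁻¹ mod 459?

103

gcd(459, 205) = 1.
By Bézout, 205·(103) + 459·(-46) = 1.
So 205·103 ≡ 1 (mod 459), and 103 mod 459 = 103.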